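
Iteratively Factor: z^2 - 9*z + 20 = (z - 5)*(z - 4)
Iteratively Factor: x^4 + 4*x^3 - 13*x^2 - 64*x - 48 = (x + 3)*(x^3 + x^2 - 16*x - 16) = (x + 1)*(x + 3)*(x^2 - 16) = (x + 1)*(x + 3)*(x + 4)*(x - 4)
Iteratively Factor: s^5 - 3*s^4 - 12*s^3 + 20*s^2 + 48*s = (s - 4)*(s^4 + s^3 - 8*s^2 - 12*s) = (s - 4)*(s + 2)*(s^3 - s^2 - 6*s) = s*(s - 4)*(s + 2)*(s^2 - s - 6) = s*(s - 4)*(s + 2)^2*(s - 3)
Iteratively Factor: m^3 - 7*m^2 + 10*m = (m)*(m^2 - 7*m + 10) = m*(m - 2)*(m - 5)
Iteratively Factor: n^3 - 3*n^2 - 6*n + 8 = (n - 1)*(n^2 - 2*n - 8) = (n - 4)*(n - 1)*(n + 2)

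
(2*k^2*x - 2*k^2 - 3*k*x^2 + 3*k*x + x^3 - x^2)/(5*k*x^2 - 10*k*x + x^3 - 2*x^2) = (2*k^2*x - 2*k^2 - 3*k*x^2 + 3*k*x + x^3 - x^2)/(x*(5*k*x - 10*k + x^2 - 2*x))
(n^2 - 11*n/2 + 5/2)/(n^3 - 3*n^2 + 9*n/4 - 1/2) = 2*(n - 5)/(2*n^2 - 5*n + 2)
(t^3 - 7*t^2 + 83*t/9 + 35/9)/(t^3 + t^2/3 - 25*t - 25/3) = (t - 7/3)/(t + 5)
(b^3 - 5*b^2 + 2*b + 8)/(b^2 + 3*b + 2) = (b^2 - 6*b + 8)/(b + 2)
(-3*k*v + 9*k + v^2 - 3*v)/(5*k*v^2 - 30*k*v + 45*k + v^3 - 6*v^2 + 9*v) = (-3*k + v)/(5*k*v - 15*k + v^2 - 3*v)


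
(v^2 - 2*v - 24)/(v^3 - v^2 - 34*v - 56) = (v - 6)/(v^2 - 5*v - 14)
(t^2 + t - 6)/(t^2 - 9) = (t - 2)/(t - 3)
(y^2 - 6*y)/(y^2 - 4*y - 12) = y/(y + 2)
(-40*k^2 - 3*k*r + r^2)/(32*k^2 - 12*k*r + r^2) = (5*k + r)/(-4*k + r)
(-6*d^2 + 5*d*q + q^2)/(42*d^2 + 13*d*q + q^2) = (-d + q)/(7*d + q)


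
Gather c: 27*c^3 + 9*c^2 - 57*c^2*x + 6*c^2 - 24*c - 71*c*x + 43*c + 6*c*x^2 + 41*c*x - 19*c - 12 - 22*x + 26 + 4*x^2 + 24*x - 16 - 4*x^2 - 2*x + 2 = 27*c^3 + c^2*(15 - 57*x) + c*(6*x^2 - 30*x)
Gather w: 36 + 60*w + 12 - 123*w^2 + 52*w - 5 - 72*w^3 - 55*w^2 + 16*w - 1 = -72*w^3 - 178*w^2 + 128*w + 42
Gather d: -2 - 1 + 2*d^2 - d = 2*d^2 - d - 3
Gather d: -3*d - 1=-3*d - 1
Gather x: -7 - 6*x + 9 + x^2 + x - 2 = x^2 - 5*x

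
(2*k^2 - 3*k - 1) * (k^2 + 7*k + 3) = 2*k^4 + 11*k^3 - 16*k^2 - 16*k - 3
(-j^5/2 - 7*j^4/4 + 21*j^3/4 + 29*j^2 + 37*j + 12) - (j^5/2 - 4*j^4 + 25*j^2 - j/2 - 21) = -j^5 + 9*j^4/4 + 21*j^3/4 + 4*j^2 + 75*j/2 + 33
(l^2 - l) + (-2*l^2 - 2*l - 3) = -l^2 - 3*l - 3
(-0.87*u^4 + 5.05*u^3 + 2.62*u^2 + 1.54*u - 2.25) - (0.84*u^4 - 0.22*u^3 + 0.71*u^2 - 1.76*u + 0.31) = -1.71*u^4 + 5.27*u^3 + 1.91*u^2 + 3.3*u - 2.56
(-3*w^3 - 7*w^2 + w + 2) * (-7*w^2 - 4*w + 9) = 21*w^5 + 61*w^4 - 6*w^3 - 81*w^2 + w + 18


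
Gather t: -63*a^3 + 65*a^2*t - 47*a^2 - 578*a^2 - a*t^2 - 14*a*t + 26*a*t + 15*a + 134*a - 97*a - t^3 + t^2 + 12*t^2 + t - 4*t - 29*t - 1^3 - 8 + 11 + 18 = -63*a^3 - 625*a^2 + 52*a - t^3 + t^2*(13 - a) + t*(65*a^2 + 12*a - 32) + 20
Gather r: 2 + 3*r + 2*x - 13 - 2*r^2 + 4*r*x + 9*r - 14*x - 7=-2*r^2 + r*(4*x + 12) - 12*x - 18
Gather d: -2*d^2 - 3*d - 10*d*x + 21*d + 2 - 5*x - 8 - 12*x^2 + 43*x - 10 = -2*d^2 + d*(18 - 10*x) - 12*x^2 + 38*x - 16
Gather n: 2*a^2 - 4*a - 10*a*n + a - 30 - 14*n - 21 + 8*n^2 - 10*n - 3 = 2*a^2 - 3*a + 8*n^2 + n*(-10*a - 24) - 54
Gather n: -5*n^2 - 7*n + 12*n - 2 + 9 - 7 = -5*n^2 + 5*n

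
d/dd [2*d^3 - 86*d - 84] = 6*d^2 - 86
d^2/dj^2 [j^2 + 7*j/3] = 2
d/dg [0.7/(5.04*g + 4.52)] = -3.528/(5.04*g + 4.52)^2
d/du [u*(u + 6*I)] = 2*u + 6*I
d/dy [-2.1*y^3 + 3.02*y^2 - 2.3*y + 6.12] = -6.3*y^2 + 6.04*y - 2.3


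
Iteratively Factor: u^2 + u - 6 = (u + 3)*(u - 2)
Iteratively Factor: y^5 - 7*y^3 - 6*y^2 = (y)*(y^4 - 7*y^2 - 6*y) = y^2*(y^3 - 7*y - 6) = y^2*(y + 1)*(y^2 - y - 6) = y^2*(y - 3)*(y + 1)*(y + 2)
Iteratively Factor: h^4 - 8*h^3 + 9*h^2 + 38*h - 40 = (h - 5)*(h^3 - 3*h^2 - 6*h + 8) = (h - 5)*(h - 1)*(h^2 - 2*h - 8) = (h - 5)*(h - 4)*(h - 1)*(h + 2)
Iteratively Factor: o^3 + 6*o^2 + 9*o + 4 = (o + 4)*(o^2 + 2*o + 1) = (o + 1)*(o + 4)*(o + 1)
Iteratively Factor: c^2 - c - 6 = (c + 2)*(c - 3)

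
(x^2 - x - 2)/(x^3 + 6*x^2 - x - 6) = (x - 2)/(x^2 + 5*x - 6)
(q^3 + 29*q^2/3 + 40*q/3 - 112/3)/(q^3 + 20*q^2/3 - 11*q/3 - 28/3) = (q + 4)/(q + 1)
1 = 1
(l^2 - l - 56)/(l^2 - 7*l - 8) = (l + 7)/(l + 1)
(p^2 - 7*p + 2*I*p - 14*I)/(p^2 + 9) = (p^2 + p*(-7 + 2*I) - 14*I)/(p^2 + 9)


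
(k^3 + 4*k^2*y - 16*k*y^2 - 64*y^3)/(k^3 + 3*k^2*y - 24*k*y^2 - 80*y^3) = (-k + 4*y)/(-k + 5*y)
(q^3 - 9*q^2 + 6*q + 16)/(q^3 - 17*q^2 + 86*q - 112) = (q + 1)/(q - 7)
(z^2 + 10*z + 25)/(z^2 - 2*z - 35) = (z + 5)/(z - 7)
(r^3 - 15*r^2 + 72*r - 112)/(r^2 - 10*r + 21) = (r^2 - 8*r + 16)/(r - 3)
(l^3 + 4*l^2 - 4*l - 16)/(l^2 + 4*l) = l - 4/l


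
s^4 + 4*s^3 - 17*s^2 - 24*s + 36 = (s - 3)*(s - 1)*(s + 2)*(s + 6)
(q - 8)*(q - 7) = q^2 - 15*q + 56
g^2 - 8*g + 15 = (g - 5)*(g - 3)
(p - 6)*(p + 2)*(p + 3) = p^3 - p^2 - 24*p - 36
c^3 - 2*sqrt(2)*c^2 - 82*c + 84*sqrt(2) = (c - 7*sqrt(2))*(c - sqrt(2))*(c + 6*sqrt(2))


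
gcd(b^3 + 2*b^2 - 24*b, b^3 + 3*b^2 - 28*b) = b^2 - 4*b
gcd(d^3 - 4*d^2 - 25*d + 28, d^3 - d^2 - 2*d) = 1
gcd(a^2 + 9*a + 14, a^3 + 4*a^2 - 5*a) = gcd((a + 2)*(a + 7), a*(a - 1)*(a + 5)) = 1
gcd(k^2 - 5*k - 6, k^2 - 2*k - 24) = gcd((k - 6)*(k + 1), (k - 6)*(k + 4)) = k - 6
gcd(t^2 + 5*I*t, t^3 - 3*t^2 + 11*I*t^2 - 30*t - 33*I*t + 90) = t + 5*I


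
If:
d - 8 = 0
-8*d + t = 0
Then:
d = 8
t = 64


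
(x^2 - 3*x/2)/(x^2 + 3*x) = (x - 3/2)/(x + 3)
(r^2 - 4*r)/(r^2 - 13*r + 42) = r*(r - 4)/(r^2 - 13*r + 42)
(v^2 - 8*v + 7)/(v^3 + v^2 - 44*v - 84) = (v - 1)/(v^2 + 8*v + 12)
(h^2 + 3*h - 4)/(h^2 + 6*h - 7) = (h + 4)/(h + 7)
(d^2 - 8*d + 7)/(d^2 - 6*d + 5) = (d - 7)/(d - 5)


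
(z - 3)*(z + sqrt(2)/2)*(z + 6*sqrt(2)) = z^3 - 3*z^2 + 13*sqrt(2)*z^2/2 - 39*sqrt(2)*z/2 + 6*z - 18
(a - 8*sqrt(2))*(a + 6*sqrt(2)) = a^2 - 2*sqrt(2)*a - 96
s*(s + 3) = s^2 + 3*s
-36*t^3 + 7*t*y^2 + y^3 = (-2*t + y)*(3*t + y)*(6*t + y)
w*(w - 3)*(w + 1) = w^3 - 2*w^2 - 3*w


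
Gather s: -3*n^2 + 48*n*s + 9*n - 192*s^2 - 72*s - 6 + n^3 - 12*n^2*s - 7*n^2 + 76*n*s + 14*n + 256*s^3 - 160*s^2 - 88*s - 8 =n^3 - 10*n^2 + 23*n + 256*s^3 - 352*s^2 + s*(-12*n^2 + 124*n - 160) - 14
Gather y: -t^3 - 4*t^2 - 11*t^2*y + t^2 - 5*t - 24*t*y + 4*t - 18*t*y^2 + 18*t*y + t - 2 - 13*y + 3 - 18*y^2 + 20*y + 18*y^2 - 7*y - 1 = -t^3 - 3*t^2 - 18*t*y^2 + y*(-11*t^2 - 6*t)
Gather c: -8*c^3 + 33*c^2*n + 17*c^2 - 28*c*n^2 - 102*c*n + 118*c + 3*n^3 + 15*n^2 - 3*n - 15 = -8*c^3 + c^2*(33*n + 17) + c*(-28*n^2 - 102*n + 118) + 3*n^3 + 15*n^2 - 3*n - 15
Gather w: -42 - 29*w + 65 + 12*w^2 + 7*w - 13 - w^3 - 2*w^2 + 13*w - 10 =-w^3 + 10*w^2 - 9*w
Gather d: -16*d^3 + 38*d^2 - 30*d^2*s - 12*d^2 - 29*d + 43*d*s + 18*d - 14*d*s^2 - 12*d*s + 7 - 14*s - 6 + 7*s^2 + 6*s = -16*d^3 + d^2*(26 - 30*s) + d*(-14*s^2 + 31*s - 11) + 7*s^2 - 8*s + 1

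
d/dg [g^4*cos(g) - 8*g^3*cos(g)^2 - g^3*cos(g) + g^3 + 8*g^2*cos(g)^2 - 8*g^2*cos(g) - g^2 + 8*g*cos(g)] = -g^4*sin(g) + g^3*sin(g) + 8*g^3*sin(2*g) + 4*g^3*cos(g) + 8*g^2*sin(g) - 8*g^2*sin(2*g) - 24*g^2*cos(g)^2 - 3*g^2*cos(g) + 3*g^2 - 8*g*sin(g) + 16*g*cos(g)^2 - 16*g*cos(g) - 2*g + 8*cos(g)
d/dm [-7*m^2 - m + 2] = -14*m - 1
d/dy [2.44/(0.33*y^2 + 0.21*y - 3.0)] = (-1.6104*y - 0.5124)/(0.33*y^2 + 0.21*y - 3.0)^2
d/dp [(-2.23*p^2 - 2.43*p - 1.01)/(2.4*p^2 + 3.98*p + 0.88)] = (-3.0434*p^2 + 0.923200000000001*p + 1.8814)/(5.76*p^4 + 19.104*p^3 + 20.0644*p^2 + 7.0048*p + 0.7744)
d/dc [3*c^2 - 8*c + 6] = 6*c - 8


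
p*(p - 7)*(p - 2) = p^3 - 9*p^2 + 14*p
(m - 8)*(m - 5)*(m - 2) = m^3 - 15*m^2 + 66*m - 80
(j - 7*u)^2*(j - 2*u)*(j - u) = j^4 - 17*j^3*u + 93*j^2*u^2 - 175*j*u^3 + 98*u^4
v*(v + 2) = v^2 + 2*v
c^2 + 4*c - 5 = (c - 1)*(c + 5)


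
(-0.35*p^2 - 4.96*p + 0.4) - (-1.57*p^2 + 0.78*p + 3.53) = 1.22*p^2 - 5.74*p - 3.13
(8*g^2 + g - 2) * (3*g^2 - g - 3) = 24*g^4 - 5*g^3 - 31*g^2 - g + 6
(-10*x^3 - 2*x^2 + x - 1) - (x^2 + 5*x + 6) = -10*x^3 - 3*x^2 - 4*x - 7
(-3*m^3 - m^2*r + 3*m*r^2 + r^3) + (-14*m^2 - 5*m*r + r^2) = -3*m^3 - m^2*r - 14*m^2 + 3*m*r^2 - 5*m*r + r^3 + r^2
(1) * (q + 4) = q + 4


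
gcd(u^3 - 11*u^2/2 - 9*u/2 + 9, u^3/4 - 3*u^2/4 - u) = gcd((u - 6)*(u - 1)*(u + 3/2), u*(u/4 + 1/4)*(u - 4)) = 1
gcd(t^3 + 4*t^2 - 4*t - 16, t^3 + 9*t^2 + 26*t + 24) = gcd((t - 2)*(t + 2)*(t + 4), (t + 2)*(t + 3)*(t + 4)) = t^2 + 6*t + 8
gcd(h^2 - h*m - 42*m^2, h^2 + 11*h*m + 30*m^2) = h + 6*m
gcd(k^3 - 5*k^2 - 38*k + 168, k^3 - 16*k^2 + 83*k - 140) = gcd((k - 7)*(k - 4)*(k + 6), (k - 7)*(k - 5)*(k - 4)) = k^2 - 11*k + 28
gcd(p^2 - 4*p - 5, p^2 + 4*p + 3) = p + 1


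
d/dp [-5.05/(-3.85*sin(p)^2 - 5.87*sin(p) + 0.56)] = -(38.885*sin(p) + 29.6435)*cos(p)/(3.85*sin(p)^2 + 5.87*sin(p) - 0.56)^2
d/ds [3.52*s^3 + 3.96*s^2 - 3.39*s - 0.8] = 10.56*s^2 + 7.92*s - 3.39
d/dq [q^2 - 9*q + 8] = 2*q - 9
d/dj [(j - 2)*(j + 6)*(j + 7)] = 3*j^2 + 22*j + 16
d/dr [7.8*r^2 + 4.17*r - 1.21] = 15.6*r + 4.17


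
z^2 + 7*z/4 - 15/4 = (z - 5/4)*(z + 3)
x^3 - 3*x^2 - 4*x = x*(x - 4)*(x + 1)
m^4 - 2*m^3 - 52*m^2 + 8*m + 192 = (m - 8)*(m - 2)*(m + 2)*(m + 6)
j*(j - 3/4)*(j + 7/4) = j^3 + j^2 - 21*j/16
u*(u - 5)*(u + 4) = u^3 - u^2 - 20*u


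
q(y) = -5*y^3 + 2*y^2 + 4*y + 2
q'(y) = -15*y^2 + 4*y + 4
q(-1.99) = 41.36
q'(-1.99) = -63.36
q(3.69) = -207.22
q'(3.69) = -185.48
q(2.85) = -86.10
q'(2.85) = -106.44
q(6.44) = -1224.74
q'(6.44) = -592.34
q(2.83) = -83.99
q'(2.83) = -104.81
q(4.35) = -354.32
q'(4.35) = -262.44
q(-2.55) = 87.71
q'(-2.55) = -103.74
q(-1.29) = 10.90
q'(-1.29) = -26.12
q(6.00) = -982.00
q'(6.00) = -512.00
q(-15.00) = 17267.00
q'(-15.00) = -3431.00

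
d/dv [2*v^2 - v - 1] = 4*v - 1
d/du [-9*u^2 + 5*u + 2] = 5 - 18*u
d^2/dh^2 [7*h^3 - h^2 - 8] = 42*h - 2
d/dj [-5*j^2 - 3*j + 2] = -10*j - 3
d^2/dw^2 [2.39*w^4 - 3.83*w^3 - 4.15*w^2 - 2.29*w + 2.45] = 28.68*w^2 - 22.98*w - 8.3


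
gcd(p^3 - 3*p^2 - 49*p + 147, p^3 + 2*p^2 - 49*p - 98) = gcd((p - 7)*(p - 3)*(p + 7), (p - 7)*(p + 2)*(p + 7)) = p^2 - 49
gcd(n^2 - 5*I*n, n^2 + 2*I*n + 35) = n - 5*I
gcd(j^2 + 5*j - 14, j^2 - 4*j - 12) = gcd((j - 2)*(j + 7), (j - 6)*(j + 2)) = 1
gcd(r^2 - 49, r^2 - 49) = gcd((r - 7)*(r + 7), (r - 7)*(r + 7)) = r^2 - 49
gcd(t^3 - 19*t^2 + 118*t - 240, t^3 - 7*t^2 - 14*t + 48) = t - 8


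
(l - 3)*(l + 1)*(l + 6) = l^3 + 4*l^2 - 15*l - 18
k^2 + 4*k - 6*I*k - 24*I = (k + 4)*(k - 6*I)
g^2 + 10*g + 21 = (g + 3)*(g + 7)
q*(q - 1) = q^2 - q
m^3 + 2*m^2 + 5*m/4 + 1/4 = (m + 1/2)^2*(m + 1)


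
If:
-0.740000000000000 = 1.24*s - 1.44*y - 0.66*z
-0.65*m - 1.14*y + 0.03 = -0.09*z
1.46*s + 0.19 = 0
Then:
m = 0.942307692307692*z - 0.658587987355111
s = -0.13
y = 0.401826484018265 - 0.458333333333333*z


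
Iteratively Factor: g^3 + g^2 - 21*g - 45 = (g - 5)*(g^2 + 6*g + 9) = (g - 5)*(g + 3)*(g + 3)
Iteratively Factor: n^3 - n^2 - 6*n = (n - 3)*(n^2 + 2*n) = n*(n - 3)*(n + 2)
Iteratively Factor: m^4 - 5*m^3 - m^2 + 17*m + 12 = (m - 4)*(m^3 - m^2 - 5*m - 3) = (m - 4)*(m + 1)*(m^2 - 2*m - 3) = (m - 4)*(m - 3)*(m + 1)*(m + 1)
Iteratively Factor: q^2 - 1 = (q - 1)*(q + 1)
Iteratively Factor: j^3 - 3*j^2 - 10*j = (j + 2)*(j^2 - 5*j) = j*(j + 2)*(j - 5)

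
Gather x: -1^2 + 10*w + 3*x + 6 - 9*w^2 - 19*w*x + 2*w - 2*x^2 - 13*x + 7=-9*w^2 + 12*w - 2*x^2 + x*(-19*w - 10) + 12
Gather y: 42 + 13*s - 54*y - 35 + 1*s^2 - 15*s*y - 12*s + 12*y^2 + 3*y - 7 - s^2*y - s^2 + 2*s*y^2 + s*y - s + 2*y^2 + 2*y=y^2*(2*s + 14) + y*(-s^2 - 14*s - 49)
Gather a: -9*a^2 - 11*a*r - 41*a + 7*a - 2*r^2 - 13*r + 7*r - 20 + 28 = -9*a^2 + a*(-11*r - 34) - 2*r^2 - 6*r + 8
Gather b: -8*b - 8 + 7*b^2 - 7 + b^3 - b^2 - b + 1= b^3 + 6*b^2 - 9*b - 14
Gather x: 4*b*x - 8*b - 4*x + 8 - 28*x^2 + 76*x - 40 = -8*b - 28*x^2 + x*(4*b + 72) - 32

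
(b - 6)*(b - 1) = b^2 - 7*b + 6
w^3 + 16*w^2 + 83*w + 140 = (w + 4)*(w + 5)*(w + 7)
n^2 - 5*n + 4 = (n - 4)*(n - 1)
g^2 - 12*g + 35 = (g - 7)*(g - 5)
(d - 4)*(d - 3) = d^2 - 7*d + 12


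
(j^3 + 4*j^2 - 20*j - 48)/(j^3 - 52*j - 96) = (j - 4)/(j - 8)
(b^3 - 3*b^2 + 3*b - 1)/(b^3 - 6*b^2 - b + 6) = (b^2 - 2*b + 1)/(b^2 - 5*b - 6)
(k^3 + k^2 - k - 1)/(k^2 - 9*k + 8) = (k^2 + 2*k + 1)/(k - 8)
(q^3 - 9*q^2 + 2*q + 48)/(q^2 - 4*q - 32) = (q^2 - q - 6)/(q + 4)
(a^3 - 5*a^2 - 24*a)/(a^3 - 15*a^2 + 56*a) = (a + 3)/(a - 7)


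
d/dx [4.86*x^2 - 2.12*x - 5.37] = 9.72*x - 2.12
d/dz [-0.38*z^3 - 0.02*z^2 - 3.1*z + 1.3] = -1.14*z^2 - 0.04*z - 3.1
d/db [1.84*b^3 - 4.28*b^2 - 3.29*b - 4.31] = 5.52*b^2 - 8.56*b - 3.29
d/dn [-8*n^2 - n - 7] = -16*n - 1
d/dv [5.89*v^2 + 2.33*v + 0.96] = 11.78*v + 2.33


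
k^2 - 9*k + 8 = (k - 8)*(k - 1)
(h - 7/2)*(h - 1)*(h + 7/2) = h^3 - h^2 - 49*h/4 + 49/4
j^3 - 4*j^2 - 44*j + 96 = (j - 8)*(j - 2)*(j + 6)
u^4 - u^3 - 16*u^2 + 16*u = u*(u - 4)*(u - 1)*(u + 4)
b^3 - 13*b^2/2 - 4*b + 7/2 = (b - 7)*(b - 1/2)*(b + 1)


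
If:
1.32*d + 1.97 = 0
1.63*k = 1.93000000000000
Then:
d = -1.49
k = 1.18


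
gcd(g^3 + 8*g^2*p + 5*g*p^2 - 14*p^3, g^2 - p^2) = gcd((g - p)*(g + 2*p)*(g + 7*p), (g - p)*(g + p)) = -g + p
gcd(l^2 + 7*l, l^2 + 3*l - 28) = l + 7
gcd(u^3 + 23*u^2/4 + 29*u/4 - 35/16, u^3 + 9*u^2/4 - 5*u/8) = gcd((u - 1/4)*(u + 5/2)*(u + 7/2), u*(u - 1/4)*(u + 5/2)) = u^2 + 9*u/4 - 5/8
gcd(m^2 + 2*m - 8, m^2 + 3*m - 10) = m - 2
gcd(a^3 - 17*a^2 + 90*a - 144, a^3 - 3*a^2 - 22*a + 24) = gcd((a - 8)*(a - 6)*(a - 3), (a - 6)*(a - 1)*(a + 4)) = a - 6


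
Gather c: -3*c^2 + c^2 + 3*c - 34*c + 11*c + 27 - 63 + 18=-2*c^2 - 20*c - 18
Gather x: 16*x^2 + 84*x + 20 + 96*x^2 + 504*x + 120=112*x^2 + 588*x + 140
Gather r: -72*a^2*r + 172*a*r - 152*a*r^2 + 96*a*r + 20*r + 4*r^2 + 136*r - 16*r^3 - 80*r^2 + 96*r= -16*r^3 + r^2*(-152*a - 76) + r*(-72*a^2 + 268*a + 252)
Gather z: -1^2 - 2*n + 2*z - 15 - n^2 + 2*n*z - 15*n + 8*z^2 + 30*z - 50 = -n^2 - 17*n + 8*z^2 + z*(2*n + 32) - 66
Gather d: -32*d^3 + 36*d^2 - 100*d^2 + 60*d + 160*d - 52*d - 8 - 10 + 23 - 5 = -32*d^3 - 64*d^2 + 168*d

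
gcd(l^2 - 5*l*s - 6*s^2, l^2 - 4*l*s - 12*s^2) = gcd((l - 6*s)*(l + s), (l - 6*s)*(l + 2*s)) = -l + 6*s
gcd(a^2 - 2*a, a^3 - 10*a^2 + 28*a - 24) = a - 2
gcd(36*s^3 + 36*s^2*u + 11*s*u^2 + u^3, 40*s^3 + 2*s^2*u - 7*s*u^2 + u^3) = 2*s + u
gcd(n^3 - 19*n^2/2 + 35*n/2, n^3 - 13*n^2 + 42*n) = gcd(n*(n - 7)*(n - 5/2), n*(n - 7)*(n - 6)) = n^2 - 7*n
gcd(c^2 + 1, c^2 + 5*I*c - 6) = 1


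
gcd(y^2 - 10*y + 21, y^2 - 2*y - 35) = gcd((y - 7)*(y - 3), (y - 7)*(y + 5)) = y - 7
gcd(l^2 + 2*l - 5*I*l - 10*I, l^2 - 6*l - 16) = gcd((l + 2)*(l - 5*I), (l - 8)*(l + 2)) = l + 2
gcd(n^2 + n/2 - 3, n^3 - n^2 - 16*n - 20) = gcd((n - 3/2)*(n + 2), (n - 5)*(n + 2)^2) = n + 2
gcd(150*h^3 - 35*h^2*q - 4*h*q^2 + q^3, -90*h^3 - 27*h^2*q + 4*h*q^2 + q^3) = -30*h^2 + h*q + q^2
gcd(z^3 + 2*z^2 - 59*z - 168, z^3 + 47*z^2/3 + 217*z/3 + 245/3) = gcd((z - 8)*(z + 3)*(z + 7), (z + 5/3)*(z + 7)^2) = z + 7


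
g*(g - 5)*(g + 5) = g^3 - 25*g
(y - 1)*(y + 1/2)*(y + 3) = y^3 + 5*y^2/2 - 2*y - 3/2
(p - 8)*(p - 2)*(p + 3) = p^3 - 7*p^2 - 14*p + 48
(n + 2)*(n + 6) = n^2 + 8*n + 12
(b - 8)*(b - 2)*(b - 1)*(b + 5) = b^4 - 6*b^3 - 29*b^2 + 114*b - 80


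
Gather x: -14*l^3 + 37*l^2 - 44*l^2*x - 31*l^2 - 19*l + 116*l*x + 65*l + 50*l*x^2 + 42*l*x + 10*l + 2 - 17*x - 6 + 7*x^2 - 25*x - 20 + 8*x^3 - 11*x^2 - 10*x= -14*l^3 + 6*l^2 + 56*l + 8*x^3 + x^2*(50*l - 4) + x*(-44*l^2 + 158*l - 52) - 24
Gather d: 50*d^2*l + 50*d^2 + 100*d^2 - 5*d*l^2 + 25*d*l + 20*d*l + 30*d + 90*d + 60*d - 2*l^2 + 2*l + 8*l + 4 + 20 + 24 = d^2*(50*l + 150) + d*(-5*l^2 + 45*l + 180) - 2*l^2 + 10*l + 48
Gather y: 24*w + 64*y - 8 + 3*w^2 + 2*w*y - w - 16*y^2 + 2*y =3*w^2 + 23*w - 16*y^2 + y*(2*w + 66) - 8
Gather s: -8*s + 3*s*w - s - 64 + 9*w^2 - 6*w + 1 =s*(3*w - 9) + 9*w^2 - 6*w - 63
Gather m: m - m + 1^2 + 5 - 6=0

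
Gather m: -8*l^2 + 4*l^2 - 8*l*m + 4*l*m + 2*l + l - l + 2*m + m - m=-4*l^2 + 2*l + m*(2 - 4*l)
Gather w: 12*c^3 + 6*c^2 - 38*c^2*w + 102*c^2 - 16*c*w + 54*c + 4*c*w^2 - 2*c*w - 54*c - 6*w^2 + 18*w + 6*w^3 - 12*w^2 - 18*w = 12*c^3 + 108*c^2 + 6*w^3 + w^2*(4*c - 18) + w*(-38*c^2 - 18*c)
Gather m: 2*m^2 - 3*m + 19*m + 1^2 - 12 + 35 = 2*m^2 + 16*m + 24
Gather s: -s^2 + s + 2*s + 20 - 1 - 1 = -s^2 + 3*s + 18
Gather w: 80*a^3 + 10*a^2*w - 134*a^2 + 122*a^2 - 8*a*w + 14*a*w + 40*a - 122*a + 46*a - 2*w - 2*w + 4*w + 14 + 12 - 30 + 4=80*a^3 - 12*a^2 - 36*a + w*(10*a^2 + 6*a)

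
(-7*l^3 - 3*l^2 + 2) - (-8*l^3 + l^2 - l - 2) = l^3 - 4*l^2 + l + 4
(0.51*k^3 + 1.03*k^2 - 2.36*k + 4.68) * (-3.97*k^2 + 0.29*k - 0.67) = -2.0247*k^5 - 3.9412*k^4 + 9.3262*k^3 - 19.9541*k^2 + 2.9384*k - 3.1356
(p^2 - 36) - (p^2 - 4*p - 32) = 4*p - 4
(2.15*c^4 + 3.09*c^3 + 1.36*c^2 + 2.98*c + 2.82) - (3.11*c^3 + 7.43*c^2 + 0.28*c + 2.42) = 2.15*c^4 - 0.02*c^3 - 6.07*c^2 + 2.7*c + 0.4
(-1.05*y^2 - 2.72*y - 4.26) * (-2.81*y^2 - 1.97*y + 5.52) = 2.9505*y^4 + 9.7117*y^3 + 11.533*y^2 - 6.6222*y - 23.5152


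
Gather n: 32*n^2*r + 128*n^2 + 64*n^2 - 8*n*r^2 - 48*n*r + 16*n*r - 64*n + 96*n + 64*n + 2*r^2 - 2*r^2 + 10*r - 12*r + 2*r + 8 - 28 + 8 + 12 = n^2*(32*r + 192) + n*(-8*r^2 - 32*r + 96)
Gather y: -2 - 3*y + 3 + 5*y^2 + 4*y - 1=5*y^2 + y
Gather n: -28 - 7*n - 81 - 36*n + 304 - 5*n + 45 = 240 - 48*n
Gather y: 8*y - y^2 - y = -y^2 + 7*y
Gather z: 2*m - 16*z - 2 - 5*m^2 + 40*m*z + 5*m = -5*m^2 + 7*m + z*(40*m - 16) - 2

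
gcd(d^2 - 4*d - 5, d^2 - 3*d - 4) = d + 1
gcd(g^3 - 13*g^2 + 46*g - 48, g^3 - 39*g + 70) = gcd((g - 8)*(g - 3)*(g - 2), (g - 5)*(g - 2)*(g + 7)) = g - 2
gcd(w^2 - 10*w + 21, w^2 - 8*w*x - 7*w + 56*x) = w - 7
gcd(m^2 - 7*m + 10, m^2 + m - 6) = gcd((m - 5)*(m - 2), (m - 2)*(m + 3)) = m - 2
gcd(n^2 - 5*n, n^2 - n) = n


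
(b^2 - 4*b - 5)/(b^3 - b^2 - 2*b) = (b - 5)/(b*(b - 2))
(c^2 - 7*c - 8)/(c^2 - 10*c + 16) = (c + 1)/(c - 2)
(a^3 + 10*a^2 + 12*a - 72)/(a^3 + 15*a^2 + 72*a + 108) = (a - 2)/(a + 3)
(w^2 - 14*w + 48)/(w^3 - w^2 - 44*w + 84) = (w - 8)/(w^2 + 5*w - 14)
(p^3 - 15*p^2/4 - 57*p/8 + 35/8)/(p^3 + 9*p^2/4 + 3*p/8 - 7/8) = (p - 5)/(p + 1)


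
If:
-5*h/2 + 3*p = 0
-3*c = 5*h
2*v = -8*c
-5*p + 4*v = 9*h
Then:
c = 0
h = 0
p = 0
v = 0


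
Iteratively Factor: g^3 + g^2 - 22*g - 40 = (g + 2)*(g^2 - g - 20) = (g + 2)*(g + 4)*(g - 5)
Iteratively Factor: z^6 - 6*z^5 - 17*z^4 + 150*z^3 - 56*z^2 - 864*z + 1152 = (z - 4)*(z^5 - 2*z^4 - 25*z^3 + 50*z^2 + 144*z - 288) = (z - 4)^2*(z^4 + 2*z^3 - 17*z^2 - 18*z + 72) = (z - 4)^2*(z - 2)*(z^3 + 4*z^2 - 9*z - 36) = (z - 4)^2*(z - 2)*(z + 3)*(z^2 + z - 12) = (z - 4)^2*(z - 2)*(z + 3)*(z + 4)*(z - 3)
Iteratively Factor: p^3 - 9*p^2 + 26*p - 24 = (p - 3)*(p^2 - 6*p + 8) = (p - 3)*(p - 2)*(p - 4)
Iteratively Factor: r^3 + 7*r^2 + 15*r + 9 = (r + 3)*(r^2 + 4*r + 3) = (r + 1)*(r + 3)*(r + 3)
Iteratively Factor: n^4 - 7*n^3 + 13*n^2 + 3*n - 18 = (n - 2)*(n^3 - 5*n^2 + 3*n + 9) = (n - 3)*(n - 2)*(n^2 - 2*n - 3) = (n - 3)*(n - 2)*(n + 1)*(n - 3)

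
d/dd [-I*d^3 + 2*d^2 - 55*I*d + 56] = -3*I*d^2 + 4*d - 55*I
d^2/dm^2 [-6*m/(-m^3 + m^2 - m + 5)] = 12*(m*(3*m^2 - 2*m + 1)^2 + (-3*m^2 - m*(3*m - 1) + 2*m - 1)*(m^3 - m^2 + m - 5))/(m^3 - m^2 + m - 5)^3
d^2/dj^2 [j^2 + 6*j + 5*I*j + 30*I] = 2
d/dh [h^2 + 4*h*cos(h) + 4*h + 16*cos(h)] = -4*h*sin(h) + 2*h - 16*sin(h) + 4*cos(h) + 4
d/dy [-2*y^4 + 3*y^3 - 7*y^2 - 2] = y*(-8*y^2 + 9*y - 14)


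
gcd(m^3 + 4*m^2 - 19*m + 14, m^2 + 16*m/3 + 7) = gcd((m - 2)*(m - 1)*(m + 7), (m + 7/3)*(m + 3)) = 1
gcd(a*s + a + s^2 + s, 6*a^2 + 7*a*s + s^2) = a + s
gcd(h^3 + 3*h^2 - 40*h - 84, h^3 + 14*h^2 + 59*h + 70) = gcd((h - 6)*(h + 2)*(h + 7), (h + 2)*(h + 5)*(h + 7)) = h^2 + 9*h + 14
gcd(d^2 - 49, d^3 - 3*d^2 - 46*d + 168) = d + 7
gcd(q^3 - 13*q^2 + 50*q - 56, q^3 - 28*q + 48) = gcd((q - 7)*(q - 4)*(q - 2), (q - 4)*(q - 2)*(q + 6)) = q^2 - 6*q + 8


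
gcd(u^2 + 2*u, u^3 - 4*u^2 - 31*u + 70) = 1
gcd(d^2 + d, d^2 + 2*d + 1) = d + 1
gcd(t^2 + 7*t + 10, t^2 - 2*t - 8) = t + 2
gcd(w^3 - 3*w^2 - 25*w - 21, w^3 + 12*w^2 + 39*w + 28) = w + 1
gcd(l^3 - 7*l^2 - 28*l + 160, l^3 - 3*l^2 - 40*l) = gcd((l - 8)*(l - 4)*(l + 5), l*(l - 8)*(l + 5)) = l^2 - 3*l - 40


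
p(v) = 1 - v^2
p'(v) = -2*v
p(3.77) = -13.21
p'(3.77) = -7.54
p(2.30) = -4.29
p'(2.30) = -4.60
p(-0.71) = 0.50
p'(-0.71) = 1.42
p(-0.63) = 0.60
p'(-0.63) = 1.26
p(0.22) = 0.95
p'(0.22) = -0.44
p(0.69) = 0.52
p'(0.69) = -1.38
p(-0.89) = 0.21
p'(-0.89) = 1.78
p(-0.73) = 0.47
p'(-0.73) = 1.46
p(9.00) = -80.00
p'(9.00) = -18.00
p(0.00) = 1.00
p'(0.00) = 0.00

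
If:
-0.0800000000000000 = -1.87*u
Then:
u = 0.04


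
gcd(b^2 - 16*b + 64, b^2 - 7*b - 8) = b - 8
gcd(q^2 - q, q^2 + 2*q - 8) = 1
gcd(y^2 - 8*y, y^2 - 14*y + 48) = y - 8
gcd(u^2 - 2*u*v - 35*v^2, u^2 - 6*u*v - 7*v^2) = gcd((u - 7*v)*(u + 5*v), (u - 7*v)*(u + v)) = u - 7*v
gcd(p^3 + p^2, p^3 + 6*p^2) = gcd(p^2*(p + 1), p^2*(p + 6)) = p^2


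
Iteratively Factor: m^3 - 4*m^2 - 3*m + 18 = (m - 3)*(m^2 - m - 6) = (m - 3)*(m + 2)*(m - 3)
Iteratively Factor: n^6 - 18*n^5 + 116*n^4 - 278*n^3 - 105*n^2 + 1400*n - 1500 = (n - 5)*(n^5 - 13*n^4 + 51*n^3 - 23*n^2 - 220*n + 300) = (n - 5)^2*(n^4 - 8*n^3 + 11*n^2 + 32*n - 60) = (n - 5)^2*(n - 2)*(n^3 - 6*n^2 - n + 30) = (n - 5)^2*(n - 2)*(n + 2)*(n^2 - 8*n + 15) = (n - 5)^2*(n - 3)*(n - 2)*(n + 2)*(n - 5)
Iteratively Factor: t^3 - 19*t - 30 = (t - 5)*(t^2 + 5*t + 6) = (t - 5)*(t + 3)*(t + 2)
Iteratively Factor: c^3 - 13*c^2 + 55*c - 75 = (c - 3)*(c^2 - 10*c + 25) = (c - 5)*(c - 3)*(c - 5)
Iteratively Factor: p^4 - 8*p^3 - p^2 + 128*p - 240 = (p + 4)*(p^3 - 12*p^2 + 47*p - 60) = (p - 4)*(p + 4)*(p^2 - 8*p + 15) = (p - 4)*(p - 3)*(p + 4)*(p - 5)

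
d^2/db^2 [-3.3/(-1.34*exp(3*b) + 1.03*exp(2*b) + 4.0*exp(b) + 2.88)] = ((-39.798*exp(2*b) + 13.596*exp(b) + 13.2)*(-1.34*exp(3*b) + 1.03*exp(2*b) + 4.0*exp(b) + 2.88) - 3.3*(-8.04*exp(2*b) + 4.12*exp(b) + 8.0)*(-4.02*exp(2*b) + 2.06*exp(b) + 4.0)*exp(b))*exp(b)/(-1.34*exp(3*b) + 1.03*exp(2*b) + 4.0*exp(b) + 2.88)^3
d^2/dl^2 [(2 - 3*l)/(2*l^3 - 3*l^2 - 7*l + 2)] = 2*(-36*l^5 + 102*l^4 - 165*l^3 + 42*l^2 + 48*l + 68)/(8*l^9 - 36*l^8 - 30*l^7 + 249*l^6 + 33*l^5 - 555*l^4 - 67*l^3 + 258*l^2 - 84*l + 8)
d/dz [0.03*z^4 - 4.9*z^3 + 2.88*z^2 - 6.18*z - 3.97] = 0.12*z^3 - 14.7*z^2 + 5.76*z - 6.18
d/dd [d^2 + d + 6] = 2*d + 1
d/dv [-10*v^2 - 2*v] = -20*v - 2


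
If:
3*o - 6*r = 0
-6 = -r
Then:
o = 12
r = 6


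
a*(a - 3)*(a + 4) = a^3 + a^2 - 12*a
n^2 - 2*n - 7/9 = (n - 7/3)*(n + 1/3)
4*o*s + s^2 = s*(4*o + s)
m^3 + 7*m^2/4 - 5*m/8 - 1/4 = (m - 1/2)*(m + 1/4)*(m + 2)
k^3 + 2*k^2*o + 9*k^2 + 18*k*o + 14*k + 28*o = (k + 2)*(k + 7)*(k + 2*o)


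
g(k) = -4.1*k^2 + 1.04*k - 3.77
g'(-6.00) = 50.24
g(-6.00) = -157.61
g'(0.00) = 1.04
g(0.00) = -3.77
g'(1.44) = -10.77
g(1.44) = -10.77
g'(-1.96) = 17.11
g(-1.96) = -21.56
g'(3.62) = -28.64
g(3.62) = -53.73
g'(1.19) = -8.72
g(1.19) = -8.34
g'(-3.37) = 28.67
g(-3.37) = -53.84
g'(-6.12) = 51.22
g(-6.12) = -163.70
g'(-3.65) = 30.97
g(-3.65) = -62.19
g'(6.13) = -49.23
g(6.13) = -151.46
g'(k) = 1.04 - 8.2*k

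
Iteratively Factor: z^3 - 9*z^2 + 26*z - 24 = (z - 4)*(z^2 - 5*z + 6) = (z - 4)*(z - 2)*(z - 3)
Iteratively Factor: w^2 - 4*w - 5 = (w - 5)*(w + 1)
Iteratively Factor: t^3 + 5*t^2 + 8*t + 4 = (t + 1)*(t^2 + 4*t + 4) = (t + 1)*(t + 2)*(t + 2)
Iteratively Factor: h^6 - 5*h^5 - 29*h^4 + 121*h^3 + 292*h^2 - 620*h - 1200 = (h + 4)*(h^5 - 9*h^4 + 7*h^3 + 93*h^2 - 80*h - 300) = (h - 3)*(h + 4)*(h^4 - 6*h^3 - 11*h^2 + 60*h + 100) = (h - 5)*(h - 3)*(h + 4)*(h^3 - h^2 - 16*h - 20) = (h - 5)*(h - 3)*(h + 2)*(h + 4)*(h^2 - 3*h - 10) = (h - 5)*(h - 3)*(h + 2)^2*(h + 4)*(h - 5)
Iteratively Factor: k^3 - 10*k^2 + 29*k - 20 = (k - 1)*(k^2 - 9*k + 20) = (k - 4)*(k - 1)*(k - 5)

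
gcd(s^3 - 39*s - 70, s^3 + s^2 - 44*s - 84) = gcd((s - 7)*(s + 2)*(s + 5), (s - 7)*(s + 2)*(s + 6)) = s^2 - 5*s - 14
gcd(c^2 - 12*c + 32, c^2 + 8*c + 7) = 1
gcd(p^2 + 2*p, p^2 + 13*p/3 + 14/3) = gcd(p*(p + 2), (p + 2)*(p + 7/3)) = p + 2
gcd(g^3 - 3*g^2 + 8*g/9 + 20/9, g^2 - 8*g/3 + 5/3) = g - 5/3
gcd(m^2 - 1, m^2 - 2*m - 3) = m + 1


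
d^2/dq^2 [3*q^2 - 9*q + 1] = 6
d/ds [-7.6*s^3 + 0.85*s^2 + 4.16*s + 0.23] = -22.8*s^2 + 1.7*s + 4.16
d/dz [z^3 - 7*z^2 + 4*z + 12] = 3*z^2 - 14*z + 4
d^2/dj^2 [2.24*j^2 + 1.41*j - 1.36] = 4.48000000000000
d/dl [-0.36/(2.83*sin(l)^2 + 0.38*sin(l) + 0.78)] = (2.0376*sin(l) + 0.1368)*cos(l)/(2.83*sin(l)^2 + 0.38*sin(l) + 0.78)^2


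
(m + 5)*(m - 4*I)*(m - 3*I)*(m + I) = m^4 + 5*m^3 - 6*I*m^3 - 5*m^2 - 30*I*m^2 - 25*m - 12*I*m - 60*I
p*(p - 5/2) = p^2 - 5*p/2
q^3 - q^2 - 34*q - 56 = (q - 7)*(q + 2)*(q + 4)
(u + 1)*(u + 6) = u^2 + 7*u + 6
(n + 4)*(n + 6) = n^2 + 10*n + 24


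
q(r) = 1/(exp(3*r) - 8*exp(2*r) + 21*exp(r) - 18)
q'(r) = (-3*exp(3*r) + 16*exp(2*r) - 21*exp(r))/(exp(3*r) - 8*exp(2*r) + 21*exp(r) - 18)^2 = (-3*exp(2*r) + 16*exp(r) - 21)*exp(r)/(exp(3*r) - 8*exp(2*r) + 21*exp(r) - 18)^2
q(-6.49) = -0.06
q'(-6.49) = -0.00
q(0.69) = -157.14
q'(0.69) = -50474.93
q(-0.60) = -0.11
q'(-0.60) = -0.09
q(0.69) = -157.14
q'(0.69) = -50474.93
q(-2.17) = -0.06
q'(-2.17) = -0.01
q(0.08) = -0.30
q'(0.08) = -0.69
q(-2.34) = -0.06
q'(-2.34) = -0.01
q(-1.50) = -0.07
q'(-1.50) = -0.02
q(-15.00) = -0.06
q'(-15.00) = 0.00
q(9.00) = 0.00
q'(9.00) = 0.00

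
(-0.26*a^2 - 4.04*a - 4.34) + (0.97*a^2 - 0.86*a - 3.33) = 0.71*a^2 - 4.9*a - 7.67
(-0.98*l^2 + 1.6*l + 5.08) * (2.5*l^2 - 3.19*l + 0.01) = -2.45*l^4 + 7.1262*l^3 + 7.5862*l^2 - 16.1892*l + 0.0508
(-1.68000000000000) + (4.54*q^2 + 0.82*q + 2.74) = 4.54*q^2 + 0.82*q + 1.06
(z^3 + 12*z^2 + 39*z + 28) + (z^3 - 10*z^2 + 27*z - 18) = 2*z^3 + 2*z^2 + 66*z + 10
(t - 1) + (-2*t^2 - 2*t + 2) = -2*t^2 - t + 1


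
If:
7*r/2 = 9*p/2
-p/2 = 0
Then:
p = 0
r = 0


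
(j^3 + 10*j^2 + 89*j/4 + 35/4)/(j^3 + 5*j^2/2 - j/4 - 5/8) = 2*(j + 7)/(2*j - 1)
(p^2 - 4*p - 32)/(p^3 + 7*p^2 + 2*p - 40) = (p - 8)/(p^2 + 3*p - 10)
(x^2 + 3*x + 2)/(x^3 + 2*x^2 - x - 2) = 1/(x - 1)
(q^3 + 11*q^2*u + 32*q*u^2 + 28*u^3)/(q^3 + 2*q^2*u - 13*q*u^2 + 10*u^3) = (q^3 + 11*q^2*u + 32*q*u^2 + 28*u^3)/(q^3 + 2*q^2*u - 13*q*u^2 + 10*u^3)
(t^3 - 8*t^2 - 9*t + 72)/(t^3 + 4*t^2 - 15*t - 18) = (t^2 - 5*t - 24)/(t^2 + 7*t + 6)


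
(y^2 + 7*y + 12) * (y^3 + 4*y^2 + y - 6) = y^5 + 11*y^4 + 41*y^3 + 49*y^2 - 30*y - 72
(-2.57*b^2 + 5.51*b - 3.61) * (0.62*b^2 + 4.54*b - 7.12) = -1.5934*b^4 - 8.2516*b^3 + 41.0756*b^2 - 55.6206*b + 25.7032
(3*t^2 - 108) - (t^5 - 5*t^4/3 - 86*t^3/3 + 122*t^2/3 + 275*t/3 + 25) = -t^5 + 5*t^4/3 + 86*t^3/3 - 113*t^2/3 - 275*t/3 - 133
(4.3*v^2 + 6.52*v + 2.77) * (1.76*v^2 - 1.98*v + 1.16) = 7.568*v^4 + 2.9612*v^3 - 3.0464*v^2 + 2.0786*v + 3.2132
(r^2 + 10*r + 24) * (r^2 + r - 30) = r^4 + 11*r^3 + 4*r^2 - 276*r - 720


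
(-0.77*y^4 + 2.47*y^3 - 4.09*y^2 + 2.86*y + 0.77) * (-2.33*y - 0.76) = 1.7941*y^5 - 5.1699*y^4 + 7.6525*y^3 - 3.5554*y^2 - 3.9677*y - 0.5852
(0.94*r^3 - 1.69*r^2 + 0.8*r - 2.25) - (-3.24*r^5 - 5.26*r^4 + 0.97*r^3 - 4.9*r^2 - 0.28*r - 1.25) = 3.24*r^5 + 5.26*r^4 - 0.03*r^3 + 3.21*r^2 + 1.08*r - 1.0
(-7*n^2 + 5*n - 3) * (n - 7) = -7*n^3 + 54*n^2 - 38*n + 21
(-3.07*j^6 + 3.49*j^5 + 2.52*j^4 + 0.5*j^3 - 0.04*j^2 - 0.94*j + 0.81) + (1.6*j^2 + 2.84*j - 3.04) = -3.07*j^6 + 3.49*j^5 + 2.52*j^4 + 0.5*j^3 + 1.56*j^2 + 1.9*j - 2.23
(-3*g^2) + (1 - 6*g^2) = 1 - 9*g^2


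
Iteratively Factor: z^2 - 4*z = (z - 4)*(z)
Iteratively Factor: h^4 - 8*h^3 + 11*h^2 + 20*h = (h + 1)*(h^3 - 9*h^2 + 20*h) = (h - 5)*(h + 1)*(h^2 - 4*h) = h*(h - 5)*(h + 1)*(h - 4)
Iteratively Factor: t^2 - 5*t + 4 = (t - 4)*(t - 1)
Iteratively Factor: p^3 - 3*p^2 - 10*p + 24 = (p - 2)*(p^2 - p - 12) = (p - 4)*(p - 2)*(p + 3)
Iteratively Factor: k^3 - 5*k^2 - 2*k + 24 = (k + 2)*(k^2 - 7*k + 12) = (k - 3)*(k + 2)*(k - 4)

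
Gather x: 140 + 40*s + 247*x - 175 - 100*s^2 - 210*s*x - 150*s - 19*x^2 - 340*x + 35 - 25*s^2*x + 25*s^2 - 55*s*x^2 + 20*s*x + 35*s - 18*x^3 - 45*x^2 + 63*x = -75*s^2 - 75*s - 18*x^3 + x^2*(-55*s - 64) + x*(-25*s^2 - 190*s - 30)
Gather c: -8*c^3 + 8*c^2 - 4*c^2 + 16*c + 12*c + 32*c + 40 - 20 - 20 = -8*c^3 + 4*c^2 + 60*c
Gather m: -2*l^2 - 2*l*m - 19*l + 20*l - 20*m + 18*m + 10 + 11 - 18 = -2*l^2 + l + m*(-2*l - 2) + 3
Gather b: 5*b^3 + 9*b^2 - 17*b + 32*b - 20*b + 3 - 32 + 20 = 5*b^3 + 9*b^2 - 5*b - 9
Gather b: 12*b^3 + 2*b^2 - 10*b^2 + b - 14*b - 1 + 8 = 12*b^3 - 8*b^2 - 13*b + 7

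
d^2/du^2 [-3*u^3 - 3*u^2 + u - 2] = -18*u - 6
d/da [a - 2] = 1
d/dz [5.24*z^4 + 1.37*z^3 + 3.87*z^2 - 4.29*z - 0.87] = 20.96*z^3 + 4.11*z^2 + 7.74*z - 4.29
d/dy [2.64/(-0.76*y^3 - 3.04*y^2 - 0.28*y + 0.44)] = (6.0192*y^2 + 16.0512*y + 0.7392)/(0.76*y^3 + 3.04*y^2 + 0.28*y - 0.44)^2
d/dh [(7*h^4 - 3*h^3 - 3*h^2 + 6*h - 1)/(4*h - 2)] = (42*h^4 - 40*h^3 + 3*h^2 + 6*h - 4)/(2*(4*h^2 - 4*h + 1))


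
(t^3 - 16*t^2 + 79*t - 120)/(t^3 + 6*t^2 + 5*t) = (t^3 - 16*t^2 + 79*t - 120)/(t*(t^2 + 6*t + 5))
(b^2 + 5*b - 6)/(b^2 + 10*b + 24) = (b - 1)/(b + 4)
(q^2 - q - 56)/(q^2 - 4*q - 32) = (q + 7)/(q + 4)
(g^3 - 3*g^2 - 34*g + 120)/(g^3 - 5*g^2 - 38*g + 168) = (g - 5)/(g - 7)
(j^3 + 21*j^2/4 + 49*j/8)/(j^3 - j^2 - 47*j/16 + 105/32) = 4*j*(2*j + 7)/(8*j^2 - 22*j + 15)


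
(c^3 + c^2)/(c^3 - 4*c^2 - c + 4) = c^2/(c^2 - 5*c + 4)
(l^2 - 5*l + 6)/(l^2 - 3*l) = (l - 2)/l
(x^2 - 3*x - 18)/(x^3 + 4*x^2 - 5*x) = (x^2 - 3*x - 18)/(x*(x^2 + 4*x - 5))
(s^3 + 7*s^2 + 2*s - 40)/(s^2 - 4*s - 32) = (s^2 + 3*s - 10)/(s - 8)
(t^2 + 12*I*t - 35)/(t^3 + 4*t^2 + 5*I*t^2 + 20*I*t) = (t + 7*I)/(t*(t + 4))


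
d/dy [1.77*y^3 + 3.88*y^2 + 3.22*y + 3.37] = 5.31*y^2 + 7.76*y + 3.22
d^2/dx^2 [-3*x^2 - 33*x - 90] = -6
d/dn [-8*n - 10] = -8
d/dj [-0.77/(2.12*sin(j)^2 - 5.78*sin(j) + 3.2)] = (3.2648*sin(j) - 4.4506)*cos(j)/(2.12*sin(j)^2 - 5.78*sin(j) + 3.2)^2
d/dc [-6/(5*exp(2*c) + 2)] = 60*exp(2*c)/(5*exp(2*c) + 2)^2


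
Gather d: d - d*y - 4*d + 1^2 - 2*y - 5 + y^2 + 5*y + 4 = d*(-y - 3) + y^2 + 3*y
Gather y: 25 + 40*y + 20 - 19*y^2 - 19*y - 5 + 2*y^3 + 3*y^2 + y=2*y^3 - 16*y^2 + 22*y + 40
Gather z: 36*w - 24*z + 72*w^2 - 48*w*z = 72*w^2 + 36*w + z*(-48*w - 24)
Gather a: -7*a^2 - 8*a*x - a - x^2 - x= -7*a^2 + a*(-8*x - 1) - x^2 - x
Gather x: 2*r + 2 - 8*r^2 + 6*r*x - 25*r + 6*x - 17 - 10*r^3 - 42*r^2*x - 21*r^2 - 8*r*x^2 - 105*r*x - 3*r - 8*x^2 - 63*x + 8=-10*r^3 - 29*r^2 - 26*r + x^2*(-8*r - 8) + x*(-42*r^2 - 99*r - 57) - 7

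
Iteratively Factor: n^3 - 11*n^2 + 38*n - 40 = (n - 5)*(n^2 - 6*n + 8) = (n - 5)*(n - 4)*(n - 2)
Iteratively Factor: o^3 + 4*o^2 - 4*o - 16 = (o + 4)*(o^2 - 4) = (o + 2)*(o + 4)*(o - 2)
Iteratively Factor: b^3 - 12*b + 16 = (b + 4)*(b^2 - 4*b + 4) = (b - 2)*(b + 4)*(b - 2)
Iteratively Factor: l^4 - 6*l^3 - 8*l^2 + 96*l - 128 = (l - 4)*(l^3 - 2*l^2 - 16*l + 32) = (l - 4)^2*(l^2 + 2*l - 8) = (l - 4)^2*(l + 4)*(l - 2)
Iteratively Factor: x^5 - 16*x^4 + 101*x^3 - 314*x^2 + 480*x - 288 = (x - 3)*(x^4 - 13*x^3 + 62*x^2 - 128*x + 96) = (x - 4)*(x - 3)*(x^3 - 9*x^2 + 26*x - 24) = (x - 4)*(x - 3)*(x - 2)*(x^2 - 7*x + 12) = (x - 4)*(x - 3)^2*(x - 2)*(x - 4)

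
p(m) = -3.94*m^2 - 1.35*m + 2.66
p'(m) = -7.88*m - 1.35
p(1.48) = -7.97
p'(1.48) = -13.01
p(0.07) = 2.55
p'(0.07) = -1.90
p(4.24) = -73.90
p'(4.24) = -34.76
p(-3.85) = -50.54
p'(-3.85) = 28.99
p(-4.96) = -87.57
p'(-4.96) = 37.73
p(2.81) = -32.24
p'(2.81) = -23.49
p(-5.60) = -113.34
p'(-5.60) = 42.78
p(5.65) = -130.74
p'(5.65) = -45.87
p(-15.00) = -863.59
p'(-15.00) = 116.85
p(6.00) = -147.28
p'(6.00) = -48.63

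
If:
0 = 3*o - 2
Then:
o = 2/3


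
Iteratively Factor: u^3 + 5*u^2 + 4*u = (u)*(u^2 + 5*u + 4) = u*(u + 1)*(u + 4)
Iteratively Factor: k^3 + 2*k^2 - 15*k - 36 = (k + 3)*(k^2 - k - 12) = (k + 3)^2*(k - 4)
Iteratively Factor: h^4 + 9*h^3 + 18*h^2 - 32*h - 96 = (h + 4)*(h^3 + 5*h^2 - 2*h - 24) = (h + 3)*(h + 4)*(h^2 + 2*h - 8) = (h - 2)*(h + 3)*(h + 4)*(h + 4)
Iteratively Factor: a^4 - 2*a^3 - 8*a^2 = (a)*(a^3 - 2*a^2 - 8*a) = a*(a - 4)*(a^2 + 2*a) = a^2*(a - 4)*(a + 2)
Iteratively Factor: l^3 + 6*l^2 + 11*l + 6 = (l + 2)*(l^2 + 4*l + 3) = (l + 2)*(l + 3)*(l + 1)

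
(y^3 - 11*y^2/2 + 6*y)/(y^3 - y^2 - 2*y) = (-y^2 + 11*y/2 - 6)/(-y^2 + y + 2)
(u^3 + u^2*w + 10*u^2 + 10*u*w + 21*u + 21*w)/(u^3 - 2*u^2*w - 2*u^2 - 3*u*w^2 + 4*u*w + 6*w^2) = (u^2 + 10*u + 21)/(u^2 - 3*u*w - 2*u + 6*w)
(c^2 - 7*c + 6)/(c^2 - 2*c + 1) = (c - 6)/(c - 1)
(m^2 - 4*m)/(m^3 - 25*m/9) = 9*(m - 4)/(9*m^2 - 25)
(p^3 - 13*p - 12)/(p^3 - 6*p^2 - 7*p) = (p^2 - p - 12)/(p*(p - 7))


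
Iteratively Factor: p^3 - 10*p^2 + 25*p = (p)*(p^2 - 10*p + 25) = p*(p - 5)*(p - 5)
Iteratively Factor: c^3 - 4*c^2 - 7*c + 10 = (c - 5)*(c^2 + c - 2) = (c - 5)*(c + 2)*(c - 1)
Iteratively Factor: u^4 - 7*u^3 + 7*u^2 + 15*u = (u + 1)*(u^3 - 8*u^2 + 15*u) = (u - 3)*(u + 1)*(u^2 - 5*u) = (u - 5)*(u - 3)*(u + 1)*(u)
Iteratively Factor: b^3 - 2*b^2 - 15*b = (b)*(b^2 - 2*b - 15) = b*(b - 5)*(b + 3)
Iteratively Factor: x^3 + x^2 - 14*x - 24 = (x + 2)*(x^2 - x - 12) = (x - 4)*(x + 2)*(x + 3)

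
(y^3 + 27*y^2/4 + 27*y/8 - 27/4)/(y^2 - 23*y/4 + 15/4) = (y^2 + 15*y/2 + 9)/(y - 5)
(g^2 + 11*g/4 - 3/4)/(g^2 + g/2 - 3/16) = 4*(g + 3)/(4*g + 3)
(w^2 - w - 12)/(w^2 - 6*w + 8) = (w + 3)/(w - 2)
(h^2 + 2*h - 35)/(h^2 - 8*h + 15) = (h + 7)/(h - 3)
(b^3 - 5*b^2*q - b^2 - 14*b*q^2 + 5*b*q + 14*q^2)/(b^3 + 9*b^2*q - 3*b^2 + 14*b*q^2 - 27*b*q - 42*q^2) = (b^2 - 7*b*q - b + 7*q)/(b^2 + 7*b*q - 3*b - 21*q)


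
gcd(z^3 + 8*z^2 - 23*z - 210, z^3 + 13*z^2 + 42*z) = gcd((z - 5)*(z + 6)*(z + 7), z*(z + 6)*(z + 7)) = z^2 + 13*z + 42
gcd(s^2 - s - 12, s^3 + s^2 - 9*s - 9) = s + 3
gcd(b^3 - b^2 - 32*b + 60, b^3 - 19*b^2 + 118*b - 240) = b - 5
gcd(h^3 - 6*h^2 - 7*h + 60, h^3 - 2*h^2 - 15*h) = h^2 - 2*h - 15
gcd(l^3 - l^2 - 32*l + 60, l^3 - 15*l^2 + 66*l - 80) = l^2 - 7*l + 10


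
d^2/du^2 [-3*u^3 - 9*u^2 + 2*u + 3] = -18*u - 18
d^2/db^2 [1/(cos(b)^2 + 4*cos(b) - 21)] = (-4*sin(b)^4 + 102*sin(b)^2 - 69*cos(b) - 3*cos(3*b) - 24)/((cos(b) - 3)^3*(cos(b) + 7)^3)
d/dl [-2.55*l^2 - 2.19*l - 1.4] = -5.1*l - 2.19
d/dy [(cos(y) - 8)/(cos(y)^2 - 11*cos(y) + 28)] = (cos(y)^2 - 16*cos(y) + 60)*sin(y)/(cos(y)^2 - 11*cos(y) + 28)^2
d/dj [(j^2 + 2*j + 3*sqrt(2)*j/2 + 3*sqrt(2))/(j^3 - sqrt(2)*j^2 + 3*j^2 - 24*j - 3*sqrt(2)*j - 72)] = (-(4*j + 4 + 3*sqrt(2))*(-j^3 - 3*j^2 + sqrt(2)*j^2 + 3*sqrt(2)*j + 24*j + 72) + (2*j^2 + 4*j + 3*sqrt(2)*j + 6*sqrt(2))*(-3*j^2 - 6*j + 2*sqrt(2)*j + 3*sqrt(2) + 24))/(2*(-j^3 - 3*j^2 + sqrt(2)*j^2 + 3*sqrt(2)*j + 24*j + 72)^2)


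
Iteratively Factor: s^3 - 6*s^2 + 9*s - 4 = (s - 4)*(s^2 - 2*s + 1) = (s - 4)*(s - 1)*(s - 1)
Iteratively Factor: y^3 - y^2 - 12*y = (y - 4)*(y^2 + 3*y) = y*(y - 4)*(y + 3)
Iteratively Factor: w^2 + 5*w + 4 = (w + 1)*(w + 4)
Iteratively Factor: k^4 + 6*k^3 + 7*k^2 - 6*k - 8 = (k + 2)*(k^3 + 4*k^2 - k - 4) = (k + 2)*(k + 4)*(k^2 - 1) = (k + 1)*(k + 2)*(k + 4)*(k - 1)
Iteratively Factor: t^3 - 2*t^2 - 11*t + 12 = (t - 1)*(t^2 - t - 12) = (t - 1)*(t + 3)*(t - 4)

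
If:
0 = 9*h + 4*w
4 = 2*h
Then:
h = 2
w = -9/2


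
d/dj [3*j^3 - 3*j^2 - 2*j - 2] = 9*j^2 - 6*j - 2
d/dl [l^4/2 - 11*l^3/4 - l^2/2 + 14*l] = 2*l^3 - 33*l^2/4 - l + 14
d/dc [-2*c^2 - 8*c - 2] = -4*c - 8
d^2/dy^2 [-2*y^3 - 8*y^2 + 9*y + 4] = -12*y - 16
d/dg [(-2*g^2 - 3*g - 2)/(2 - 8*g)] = (8*g^2 - 4*g - 11)/(2*(16*g^2 - 8*g + 1))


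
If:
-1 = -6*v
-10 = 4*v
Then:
No Solution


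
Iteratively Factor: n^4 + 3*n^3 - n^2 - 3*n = (n + 3)*(n^3 - n) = (n - 1)*(n + 3)*(n^2 + n) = (n - 1)*(n + 1)*(n + 3)*(n)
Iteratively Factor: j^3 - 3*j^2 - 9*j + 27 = (j - 3)*(j^2 - 9) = (j - 3)^2*(j + 3)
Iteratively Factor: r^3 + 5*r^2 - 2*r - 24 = (r - 2)*(r^2 + 7*r + 12) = (r - 2)*(r + 4)*(r + 3)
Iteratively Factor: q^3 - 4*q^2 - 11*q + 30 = (q - 5)*(q^2 + q - 6) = (q - 5)*(q + 3)*(q - 2)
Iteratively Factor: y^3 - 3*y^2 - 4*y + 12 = (y - 3)*(y^2 - 4) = (y - 3)*(y + 2)*(y - 2)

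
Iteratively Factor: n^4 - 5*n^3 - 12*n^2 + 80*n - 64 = (n - 4)*(n^3 - n^2 - 16*n + 16) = (n - 4)*(n + 4)*(n^2 - 5*n + 4) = (n - 4)^2*(n + 4)*(n - 1)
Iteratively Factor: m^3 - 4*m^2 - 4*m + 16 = (m - 2)*(m^2 - 2*m - 8) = (m - 2)*(m + 2)*(m - 4)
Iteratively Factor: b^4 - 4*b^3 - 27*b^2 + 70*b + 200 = (b + 2)*(b^3 - 6*b^2 - 15*b + 100) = (b - 5)*(b + 2)*(b^2 - b - 20) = (b - 5)*(b + 2)*(b + 4)*(b - 5)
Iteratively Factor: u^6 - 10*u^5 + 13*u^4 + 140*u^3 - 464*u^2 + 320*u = (u - 1)*(u^5 - 9*u^4 + 4*u^3 + 144*u^2 - 320*u) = (u - 4)*(u - 1)*(u^4 - 5*u^3 - 16*u^2 + 80*u) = u*(u - 4)*(u - 1)*(u^3 - 5*u^2 - 16*u + 80) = u*(u - 5)*(u - 4)*(u - 1)*(u^2 - 16) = u*(u - 5)*(u - 4)^2*(u - 1)*(u + 4)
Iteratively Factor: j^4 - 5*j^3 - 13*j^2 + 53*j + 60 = (j - 5)*(j^3 - 13*j - 12) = (j - 5)*(j + 3)*(j^2 - 3*j - 4) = (j - 5)*(j - 4)*(j + 3)*(j + 1)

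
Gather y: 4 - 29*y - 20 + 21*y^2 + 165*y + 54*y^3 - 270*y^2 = 54*y^3 - 249*y^2 + 136*y - 16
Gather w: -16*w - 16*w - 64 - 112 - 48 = -32*w - 224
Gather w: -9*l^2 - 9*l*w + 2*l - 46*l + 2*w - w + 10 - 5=-9*l^2 - 44*l + w*(1 - 9*l) + 5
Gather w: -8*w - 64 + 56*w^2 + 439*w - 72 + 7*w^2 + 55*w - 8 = 63*w^2 + 486*w - 144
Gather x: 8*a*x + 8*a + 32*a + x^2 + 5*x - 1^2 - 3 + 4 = 40*a + x^2 + x*(8*a + 5)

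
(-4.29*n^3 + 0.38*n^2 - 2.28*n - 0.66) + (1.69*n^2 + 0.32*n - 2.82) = -4.29*n^3 + 2.07*n^2 - 1.96*n - 3.48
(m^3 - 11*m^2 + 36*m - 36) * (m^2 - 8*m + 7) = m^5 - 19*m^4 + 131*m^3 - 401*m^2 + 540*m - 252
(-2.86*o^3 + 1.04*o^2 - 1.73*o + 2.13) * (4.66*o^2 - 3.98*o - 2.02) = -13.3276*o^5 + 16.2292*o^4 - 6.4238*o^3 + 14.7104*o^2 - 4.9828*o - 4.3026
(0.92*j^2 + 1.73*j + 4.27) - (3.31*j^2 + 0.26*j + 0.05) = -2.39*j^2 + 1.47*j + 4.22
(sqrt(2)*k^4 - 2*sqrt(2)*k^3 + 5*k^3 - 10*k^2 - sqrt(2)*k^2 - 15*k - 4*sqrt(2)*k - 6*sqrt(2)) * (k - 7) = sqrt(2)*k^5 - 9*sqrt(2)*k^4 + 5*k^4 - 45*k^3 + 13*sqrt(2)*k^3 + 3*sqrt(2)*k^2 + 55*k^2 + 22*sqrt(2)*k + 105*k + 42*sqrt(2)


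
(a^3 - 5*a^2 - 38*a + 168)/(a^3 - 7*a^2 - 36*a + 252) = (a - 4)/(a - 6)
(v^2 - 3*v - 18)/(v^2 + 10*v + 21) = (v - 6)/(v + 7)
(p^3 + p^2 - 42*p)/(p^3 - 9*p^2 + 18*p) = (p + 7)/(p - 3)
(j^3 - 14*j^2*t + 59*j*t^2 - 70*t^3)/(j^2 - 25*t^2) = (j^2 - 9*j*t + 14*t^2)/(j + 5*t)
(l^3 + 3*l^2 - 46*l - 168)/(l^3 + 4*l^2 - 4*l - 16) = (l^2 - l - 42)/(l^2 - 4)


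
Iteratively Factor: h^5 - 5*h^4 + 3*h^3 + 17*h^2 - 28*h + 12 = (h - 2)*(h^4 - 3*h^3 - 3*h^2 + 11*h - 6) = (h - 2)*(h - 1)*(h^3 - 2*h^2 - 5*h + 6) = (h - 3)*(h - 2)*(h - 1)*(h^2 + h - 2) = (h - 3)*(h - 2)*(h - 1)*(h + 2)*(h - 1)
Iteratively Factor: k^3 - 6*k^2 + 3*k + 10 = (k - 5)*(k^2 - k - 2) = (k - 5)*(k - 2)*(k + 1)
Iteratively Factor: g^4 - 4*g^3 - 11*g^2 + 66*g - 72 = (g - 3)*(g^3 - g^2 - 14*g + 24) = (g - 3)^2*(g^2 + 2*g - 8) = (g - 3)^2*(g + 4)*(g - 2)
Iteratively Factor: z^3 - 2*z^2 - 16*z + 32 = (z + 4)*(z^2 - 6*z + 8) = (z - 4)*(z + 4)*(z - 2)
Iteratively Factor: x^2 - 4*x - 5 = (x + 1)*(x - 5)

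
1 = 1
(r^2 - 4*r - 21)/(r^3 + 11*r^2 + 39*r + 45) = (r - 7)/(r^2 + 8*r + 15)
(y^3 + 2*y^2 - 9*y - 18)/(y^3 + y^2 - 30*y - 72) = (y^2 - y - 6)/(y^2 - 2*y - 24)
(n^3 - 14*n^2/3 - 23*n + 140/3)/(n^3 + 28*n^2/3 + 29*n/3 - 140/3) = (n - 7)/(n + 7)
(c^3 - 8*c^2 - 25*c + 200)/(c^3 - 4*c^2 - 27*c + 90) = (c^2 - 13*c + 40)/(c^2 - 9*c + 18)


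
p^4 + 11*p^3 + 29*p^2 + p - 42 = (p - 1)*(p + 2)*(p + 3)*(p + 7)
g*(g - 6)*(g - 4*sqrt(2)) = g^3 - 6*g^2 - 4*sqrt(2)*g^2 + 24*sqrt(2)*g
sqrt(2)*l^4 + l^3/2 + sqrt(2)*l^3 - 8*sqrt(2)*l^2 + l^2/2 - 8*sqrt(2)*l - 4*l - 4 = (l + 1)*(l - 2*sqrt(2))*(l + 2*sqrt(2))*(sqrt(2)*l + 1/2)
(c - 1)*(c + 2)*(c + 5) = c^3 + 6*c^2 + 3*c - 10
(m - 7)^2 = m^2 - 14*m + 49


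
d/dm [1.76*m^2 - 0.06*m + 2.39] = 3.52*m - 0.06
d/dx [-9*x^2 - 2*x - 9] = -18*x - 2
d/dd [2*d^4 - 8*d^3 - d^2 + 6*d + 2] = 8*d^3 - 24*d^2 - 2*d + 6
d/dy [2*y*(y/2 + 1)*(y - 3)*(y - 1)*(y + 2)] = 5*y^4 - 27*y^2 - 8*y + 12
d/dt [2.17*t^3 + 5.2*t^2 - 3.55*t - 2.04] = 6.51*t^2 + 10.4*t - 3.55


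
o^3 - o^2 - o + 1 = (o - 1)^2*(o + 1)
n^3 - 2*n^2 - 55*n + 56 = (n - 8)*(n - 1)*(n + 7)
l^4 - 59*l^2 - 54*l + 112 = (l - 8)*(l - 1)*(l + 2)*(l + 7)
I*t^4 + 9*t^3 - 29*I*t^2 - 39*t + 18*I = (t - 3*I)^2*(t - 2*I)*(I*t + 1)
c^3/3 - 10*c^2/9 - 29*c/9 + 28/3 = (c/3 + 1)*(c - 4)*(c - 7/3)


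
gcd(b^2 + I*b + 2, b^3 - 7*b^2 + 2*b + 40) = 1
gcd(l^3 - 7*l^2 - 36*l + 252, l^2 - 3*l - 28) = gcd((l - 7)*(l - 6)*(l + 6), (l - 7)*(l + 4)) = l - 7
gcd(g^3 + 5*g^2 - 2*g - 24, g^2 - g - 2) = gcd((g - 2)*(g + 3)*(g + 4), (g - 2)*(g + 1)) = g - 2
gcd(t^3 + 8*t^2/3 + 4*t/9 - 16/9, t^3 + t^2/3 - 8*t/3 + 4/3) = t^2 + 4*t/3 - 4/3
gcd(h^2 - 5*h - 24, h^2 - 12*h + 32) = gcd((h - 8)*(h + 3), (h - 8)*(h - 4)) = h - 8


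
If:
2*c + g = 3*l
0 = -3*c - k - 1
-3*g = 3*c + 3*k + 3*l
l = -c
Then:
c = -1/8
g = 5/8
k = -5/8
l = 1/8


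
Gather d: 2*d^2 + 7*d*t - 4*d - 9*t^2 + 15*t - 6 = 2*d^2 + d*(7*t - 4) - 9*t^2 + 15*t - 6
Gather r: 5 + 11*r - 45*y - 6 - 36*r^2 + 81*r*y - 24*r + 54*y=-36*r^2 + r*(81*y - 13) + 9*y - 1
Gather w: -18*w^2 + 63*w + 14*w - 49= -18*w^2 + 77*w - 49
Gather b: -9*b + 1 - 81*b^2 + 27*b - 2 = -81*b^2 + 18*b - 1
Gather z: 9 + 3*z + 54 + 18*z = 21*z + 63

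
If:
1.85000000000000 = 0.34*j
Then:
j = 5.44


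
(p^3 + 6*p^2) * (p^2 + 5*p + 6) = p^5 + 11*p^4 + 36*p^3 + 36*p^2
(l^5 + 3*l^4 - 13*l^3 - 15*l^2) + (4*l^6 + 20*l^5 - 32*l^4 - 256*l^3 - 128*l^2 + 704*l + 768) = 4*l^6 + 21*l^5 - 29*l^4 - 269*l^3 - 143*l^2 + 704*l + 768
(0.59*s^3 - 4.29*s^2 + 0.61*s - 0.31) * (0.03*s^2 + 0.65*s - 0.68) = 0.0177*s^5 + 0.2548*s^4 - 3.1714*s^3 + 3.3044*s^2 - 0.6163*s + 0.2108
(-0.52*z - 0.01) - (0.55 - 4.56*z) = 4.04*z - 0.56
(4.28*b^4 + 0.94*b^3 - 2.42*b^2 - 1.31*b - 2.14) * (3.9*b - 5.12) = 16.692*b^5 - 18.2476*b^4 - 14.2508*b^3 + 7.2814*b^2 - 1.6388*b + 10.9568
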